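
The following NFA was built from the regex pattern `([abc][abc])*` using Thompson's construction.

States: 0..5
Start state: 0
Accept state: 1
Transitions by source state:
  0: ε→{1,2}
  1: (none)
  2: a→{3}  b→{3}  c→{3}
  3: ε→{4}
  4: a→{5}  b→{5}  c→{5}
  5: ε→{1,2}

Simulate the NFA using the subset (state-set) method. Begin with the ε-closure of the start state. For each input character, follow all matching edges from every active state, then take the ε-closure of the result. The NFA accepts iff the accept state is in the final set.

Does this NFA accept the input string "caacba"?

initial (ε-close {0}): {0,1,2}
'c' @ 1: {3,4}
'a' @ 2: {1,2,5}  [accepting]
'a' @ 3: {3,4}
'c' @ 4: {1,2,5}  [accepting]
'b' @ 5: {3,4}
'a' @ 6: {1,2,5}  [accepting]
final: {1,2,5}; accept 1 in set

Answer: ACCEPT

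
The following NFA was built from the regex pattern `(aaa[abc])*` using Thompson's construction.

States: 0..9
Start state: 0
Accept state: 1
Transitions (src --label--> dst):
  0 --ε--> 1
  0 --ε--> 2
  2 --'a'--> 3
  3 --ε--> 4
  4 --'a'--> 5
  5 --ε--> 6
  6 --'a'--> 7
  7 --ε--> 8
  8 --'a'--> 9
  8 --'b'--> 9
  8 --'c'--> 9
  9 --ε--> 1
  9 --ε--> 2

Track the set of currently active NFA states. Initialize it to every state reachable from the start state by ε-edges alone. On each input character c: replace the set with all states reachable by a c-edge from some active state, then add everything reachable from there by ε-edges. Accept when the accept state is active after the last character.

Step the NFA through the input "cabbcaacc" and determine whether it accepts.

Answer: REJECT

Derivation:
initial (ε-close {0}): {0,1,2}
'c' @ 1: {}  — state set empty
rest 'abbcaacc' ignored (set empty)
final: {}; accept 1 not in set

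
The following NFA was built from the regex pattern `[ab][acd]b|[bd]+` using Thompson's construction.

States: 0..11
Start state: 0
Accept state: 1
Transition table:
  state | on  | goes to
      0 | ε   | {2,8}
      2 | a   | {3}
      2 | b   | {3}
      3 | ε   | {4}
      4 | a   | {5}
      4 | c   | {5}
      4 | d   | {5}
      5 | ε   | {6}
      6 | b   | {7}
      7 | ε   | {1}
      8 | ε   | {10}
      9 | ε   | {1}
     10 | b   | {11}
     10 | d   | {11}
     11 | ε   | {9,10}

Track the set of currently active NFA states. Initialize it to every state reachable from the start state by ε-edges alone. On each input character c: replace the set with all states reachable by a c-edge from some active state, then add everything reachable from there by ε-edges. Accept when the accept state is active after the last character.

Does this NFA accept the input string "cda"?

initial (ε-close {0}): {0,2,8,10}
'c' @ 1: {}  — state set empty
rest 'da' ignored (set empty)
after full input: {}  (accept=1 not in)

Answer: REJECT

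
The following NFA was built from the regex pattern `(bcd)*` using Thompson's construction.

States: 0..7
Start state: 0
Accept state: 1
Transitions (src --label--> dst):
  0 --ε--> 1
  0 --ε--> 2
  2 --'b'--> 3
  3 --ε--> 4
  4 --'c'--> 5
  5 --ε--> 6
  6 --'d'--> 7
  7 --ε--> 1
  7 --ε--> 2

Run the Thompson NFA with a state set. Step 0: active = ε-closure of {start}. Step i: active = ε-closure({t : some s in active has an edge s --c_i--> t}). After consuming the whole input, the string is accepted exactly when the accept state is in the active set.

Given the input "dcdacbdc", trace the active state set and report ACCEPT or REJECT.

Answer: REJECT

Derivation:
S₀ = ε-closure({0}) = {0,1,2}
'd' @ 1: {}  — state set empty
rest 'cdacbdc' ignored (set empty)
after full input: {}  (accept=1 not in)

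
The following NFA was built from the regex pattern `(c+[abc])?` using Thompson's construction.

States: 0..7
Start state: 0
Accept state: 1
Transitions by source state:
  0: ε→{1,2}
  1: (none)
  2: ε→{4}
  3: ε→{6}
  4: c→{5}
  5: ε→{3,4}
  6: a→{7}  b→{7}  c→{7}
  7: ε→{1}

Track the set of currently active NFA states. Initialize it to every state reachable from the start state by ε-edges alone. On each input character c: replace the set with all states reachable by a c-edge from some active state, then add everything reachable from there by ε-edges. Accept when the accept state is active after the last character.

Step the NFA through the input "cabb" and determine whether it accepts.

Answer: REJECT

Derivation:
initial (ε-close {0}): {0,1,2,4}
'c' @ 1: {3,4,5,6}
'a' @ 2: {1,7}  [accepting]
'b' @ 3: {}  — dead — no transitions
rest 'b' ignored (set empty)
after full input: {}  (accept=1 not in)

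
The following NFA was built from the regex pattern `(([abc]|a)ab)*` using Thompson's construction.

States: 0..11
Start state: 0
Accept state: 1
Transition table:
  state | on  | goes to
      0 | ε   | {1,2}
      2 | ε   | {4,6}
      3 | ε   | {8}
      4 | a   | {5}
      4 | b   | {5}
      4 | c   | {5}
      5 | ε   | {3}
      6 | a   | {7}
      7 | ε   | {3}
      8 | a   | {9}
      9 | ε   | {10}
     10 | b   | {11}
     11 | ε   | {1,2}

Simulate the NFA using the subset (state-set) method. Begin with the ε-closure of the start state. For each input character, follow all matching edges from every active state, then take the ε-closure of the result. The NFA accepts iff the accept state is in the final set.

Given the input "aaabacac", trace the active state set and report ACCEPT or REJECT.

Answer: REJECT

Steps:
initial (ε-close {0}): {0,1,2,4,6}
'a' @ 1: {3,5,7,8}
'a' @ 2: {9,10}
'a' @ 3: {}  — no active states
rest 'bacac' ignored (set empty)
final: {}; accept 1 not in set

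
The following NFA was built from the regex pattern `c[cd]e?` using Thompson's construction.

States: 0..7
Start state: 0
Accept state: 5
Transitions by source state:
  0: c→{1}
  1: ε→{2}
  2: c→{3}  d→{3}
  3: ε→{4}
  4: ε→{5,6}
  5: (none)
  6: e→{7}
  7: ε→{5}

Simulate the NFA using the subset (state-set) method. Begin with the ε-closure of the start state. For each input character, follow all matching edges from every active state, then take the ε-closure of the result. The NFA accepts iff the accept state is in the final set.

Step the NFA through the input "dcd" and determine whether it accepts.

Answer: REJECT

Steps:
S₀ = ε-closure({0}) = {0}
'd' @ 1: {}  — state set empty
rest 'cd' ignored (set empty)
after full input: {}  (accept=5 not in)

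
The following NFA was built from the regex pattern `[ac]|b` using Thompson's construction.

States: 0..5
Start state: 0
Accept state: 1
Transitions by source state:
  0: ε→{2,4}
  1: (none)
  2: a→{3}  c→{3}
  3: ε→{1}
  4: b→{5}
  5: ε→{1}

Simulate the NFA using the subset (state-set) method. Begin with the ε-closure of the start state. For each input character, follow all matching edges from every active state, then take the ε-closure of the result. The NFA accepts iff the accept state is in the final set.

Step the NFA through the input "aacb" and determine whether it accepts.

initial (ε-close {0}): {0,2,4}
'a' @ 1: {1,3}  [accepting]
'a' @ 2: {}  — dead — no transitions
rest 'cb' ignored (set empty)
after full input: {}  (accept=1 not in)

Answer: REJECT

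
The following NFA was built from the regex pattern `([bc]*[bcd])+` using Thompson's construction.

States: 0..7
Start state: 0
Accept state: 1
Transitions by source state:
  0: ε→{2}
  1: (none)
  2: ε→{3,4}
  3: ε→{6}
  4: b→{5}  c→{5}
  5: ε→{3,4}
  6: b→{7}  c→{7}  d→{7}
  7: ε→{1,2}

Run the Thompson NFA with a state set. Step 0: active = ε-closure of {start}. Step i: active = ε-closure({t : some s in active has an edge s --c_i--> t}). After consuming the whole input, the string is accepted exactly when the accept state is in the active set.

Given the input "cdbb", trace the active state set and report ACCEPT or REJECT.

Answer: ACCEPT

Derivation:
S₀ = ε-closure({0}) = {0,2,3,4,6}
'c' @ 1: {1,2,3,4,5,6,7}  ✓accept
'd' @ 2: {1,2,3,4,6,7}  ✓accept
'b' @ 3: {1,2,3,4,5,6,7}  ✓accept
'b' @ 4: {1,2,3,4,5,6,7}  ✓accept
final: {1,2,3,4,5,6,7}; accept 1 in set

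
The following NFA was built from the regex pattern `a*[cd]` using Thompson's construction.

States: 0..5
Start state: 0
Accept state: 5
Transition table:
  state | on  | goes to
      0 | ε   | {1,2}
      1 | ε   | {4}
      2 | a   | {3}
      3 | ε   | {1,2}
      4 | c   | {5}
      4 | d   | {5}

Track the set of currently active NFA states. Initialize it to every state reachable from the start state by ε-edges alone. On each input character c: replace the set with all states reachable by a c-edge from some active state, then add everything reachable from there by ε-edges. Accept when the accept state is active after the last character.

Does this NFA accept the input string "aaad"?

start: ε-closure({0}) = {0,1,2,4}
'a' @ 1: {1,2,3,4}
'a' @ 2: {1,2,3,4}
'a' @ 3: {1,2,3,4}
'd' @ 4: {5}  (accept∈set)
end set {5} — state 5 in

Answer: ACCEPT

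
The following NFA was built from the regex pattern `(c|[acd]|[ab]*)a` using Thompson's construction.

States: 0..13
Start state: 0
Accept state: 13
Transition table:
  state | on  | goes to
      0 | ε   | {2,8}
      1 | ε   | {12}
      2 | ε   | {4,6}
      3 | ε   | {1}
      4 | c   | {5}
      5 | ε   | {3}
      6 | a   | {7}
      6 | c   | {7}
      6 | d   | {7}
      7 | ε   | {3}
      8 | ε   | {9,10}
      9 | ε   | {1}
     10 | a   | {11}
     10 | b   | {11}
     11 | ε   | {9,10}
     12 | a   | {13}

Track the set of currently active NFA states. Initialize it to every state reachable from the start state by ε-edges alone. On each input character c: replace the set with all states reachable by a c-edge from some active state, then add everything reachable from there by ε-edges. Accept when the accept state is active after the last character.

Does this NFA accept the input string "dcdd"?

Answer: REJECT

Steps:
S₀ = ε-closure({0}) = {0,1,2,4,6,8,9,10,12}
'd' @ 1: {1,3,7,12}
'c' @ 2: {}  — no active states
rest 'dd' ignored (set empty)
final: {}; accept 13 not in set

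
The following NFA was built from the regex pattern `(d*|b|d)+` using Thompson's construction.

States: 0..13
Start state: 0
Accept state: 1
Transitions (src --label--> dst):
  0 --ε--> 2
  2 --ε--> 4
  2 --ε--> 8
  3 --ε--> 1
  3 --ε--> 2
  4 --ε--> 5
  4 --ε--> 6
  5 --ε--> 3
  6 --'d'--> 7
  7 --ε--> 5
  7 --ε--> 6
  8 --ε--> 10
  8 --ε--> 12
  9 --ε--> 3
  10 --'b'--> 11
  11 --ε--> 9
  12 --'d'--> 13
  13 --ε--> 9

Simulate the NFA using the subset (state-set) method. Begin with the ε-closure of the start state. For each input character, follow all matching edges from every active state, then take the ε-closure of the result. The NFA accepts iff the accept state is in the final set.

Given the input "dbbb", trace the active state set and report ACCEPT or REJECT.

initial (ε-close {0}): {0,1,2,3,4,5,6,8,10,12}
'd' @ 1: {1,2,3,4,5,6,7,8,9,10,12,13}  (accept∈set)
'b' @ 2: {1,2,3,4,5,6,8,9,10,11,12}  (accept∈set)
'b' @ 3: {1,2,3,4,5,6,8,9,10,11,12}  (accept∈set)
'b' @ 4: {1,2,3,4,5,6,8,9,10,11,12}  (accept∈set)
after full input: {1,2,3,4,5,6,8,9,10,11,12}  (accept=1 in)

Answer: ACCEPT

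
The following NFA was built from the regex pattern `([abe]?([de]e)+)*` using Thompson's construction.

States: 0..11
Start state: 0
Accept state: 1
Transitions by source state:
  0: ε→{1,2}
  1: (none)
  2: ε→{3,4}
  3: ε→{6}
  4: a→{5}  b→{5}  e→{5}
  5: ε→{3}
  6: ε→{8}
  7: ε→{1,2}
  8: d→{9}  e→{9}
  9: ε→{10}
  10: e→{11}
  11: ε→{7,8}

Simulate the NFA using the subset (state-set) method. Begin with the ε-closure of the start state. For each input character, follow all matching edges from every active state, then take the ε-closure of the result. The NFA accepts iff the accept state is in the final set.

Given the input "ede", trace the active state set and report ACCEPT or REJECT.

start: ε-closure({0}) = {0,1,2,3,4,6,8}
'e' @ 1: {3,5,6,8,9,10}
'd' @ 2: {9,10}
'e' @ 3: {1,2,3,4,6,7,8,11}  ✓accept
end set {1,2,3,4,6,7,8,11} — state 1 in

Answer: ACCEPT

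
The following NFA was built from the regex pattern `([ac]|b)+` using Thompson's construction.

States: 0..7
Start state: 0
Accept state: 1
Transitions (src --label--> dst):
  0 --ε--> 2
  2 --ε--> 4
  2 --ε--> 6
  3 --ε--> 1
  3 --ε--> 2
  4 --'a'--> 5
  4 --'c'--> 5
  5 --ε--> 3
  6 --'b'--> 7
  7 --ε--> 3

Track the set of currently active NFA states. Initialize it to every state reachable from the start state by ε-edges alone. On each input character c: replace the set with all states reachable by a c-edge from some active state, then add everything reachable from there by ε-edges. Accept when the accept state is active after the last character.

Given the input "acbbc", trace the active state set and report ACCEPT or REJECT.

initial (ε-close {0}): {0,2,4,6}
'a' @ 1: {1,2,3,4,5,6}  (accept∈set)
'c' @ 2: {1,2,3,4,5,6}  (accept∈set)
'b' @ 3: {1,2,3,4,6,7}  (accept∈set)
'b' @ 4: {1,2,3,4,6,7}  (accept∈set)
'c' @ 5: {1,2,3,4,5,6}  (accept∈set)
end set {1,2,3,4,5,6} — state 1 in

Answer: ACCEPT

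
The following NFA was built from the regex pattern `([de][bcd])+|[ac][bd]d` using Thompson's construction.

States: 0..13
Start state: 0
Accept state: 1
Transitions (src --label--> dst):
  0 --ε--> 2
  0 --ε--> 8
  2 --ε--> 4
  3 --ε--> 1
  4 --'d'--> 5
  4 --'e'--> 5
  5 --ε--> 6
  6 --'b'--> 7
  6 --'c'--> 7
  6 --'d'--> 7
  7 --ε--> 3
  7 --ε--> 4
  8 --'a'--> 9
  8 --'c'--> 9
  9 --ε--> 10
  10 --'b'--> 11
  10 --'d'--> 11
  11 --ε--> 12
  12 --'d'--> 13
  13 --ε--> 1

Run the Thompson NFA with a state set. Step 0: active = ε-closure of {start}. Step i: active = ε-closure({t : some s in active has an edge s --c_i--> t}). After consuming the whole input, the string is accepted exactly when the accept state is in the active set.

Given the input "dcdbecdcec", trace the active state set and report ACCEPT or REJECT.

Answer: ACCEPT

Trace:
S₀ = ε-closure({0}) = {0,2,4,8}
'd' @ 1: {5,6}
'c' @ 2: {1,3,4,7}  (accept∈set)
'd' @ 3: {5,6}
'b' @ 4: {1,3,4,7}  (accept∈set)
'e' @ 5: {5,6}
'c' @ 6: {1,3,4,7}  (accept∈set)
'd' @ 7: {5,6}
'c' @ 8: {1,3,4,7}  (accept∈set)
'e' @ 9: {5,6}
'c' @ 10: {1,3,4,7}  (accept∈set)
end set {1,3,4,7} — state 1 in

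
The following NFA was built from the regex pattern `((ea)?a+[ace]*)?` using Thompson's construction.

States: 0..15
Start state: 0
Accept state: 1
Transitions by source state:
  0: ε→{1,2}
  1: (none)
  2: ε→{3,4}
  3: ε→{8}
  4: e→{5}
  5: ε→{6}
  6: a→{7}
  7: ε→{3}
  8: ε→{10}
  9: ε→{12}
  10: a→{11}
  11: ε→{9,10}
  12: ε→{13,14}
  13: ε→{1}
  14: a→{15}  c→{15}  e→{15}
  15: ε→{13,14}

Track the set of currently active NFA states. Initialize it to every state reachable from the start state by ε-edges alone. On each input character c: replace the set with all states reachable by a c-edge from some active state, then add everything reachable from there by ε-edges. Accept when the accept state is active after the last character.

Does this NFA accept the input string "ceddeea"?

Answer: REJECT

Derivation:
initial (ε-close {0}): {0,1,2,3,4,8,10}
'c' @ 1: {}  — state set empty
rest 'eddeea' ignored (set empty)
after full input: {}  (accept=1 not in)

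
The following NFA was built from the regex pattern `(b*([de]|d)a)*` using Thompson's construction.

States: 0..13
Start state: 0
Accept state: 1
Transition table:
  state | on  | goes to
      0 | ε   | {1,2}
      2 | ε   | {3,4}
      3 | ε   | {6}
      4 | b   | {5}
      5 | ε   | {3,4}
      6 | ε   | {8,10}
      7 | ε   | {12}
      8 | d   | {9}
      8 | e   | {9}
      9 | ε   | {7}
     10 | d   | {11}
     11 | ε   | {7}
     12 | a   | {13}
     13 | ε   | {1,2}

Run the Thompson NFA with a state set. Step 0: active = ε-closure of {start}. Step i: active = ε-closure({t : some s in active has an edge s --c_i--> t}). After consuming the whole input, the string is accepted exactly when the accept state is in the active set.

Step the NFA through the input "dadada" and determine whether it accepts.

Answer: ACCEPT

Trace:
S₀ = ε-closure({0}) = {0,1,2,3,4,6,8,10}
'd' @ 1: {7,9,11,12}
'a' @ 2: {1,2,3,4,6,8,10,13}  ✓accept
'd' @ 3: {7,9,11,12}
'a' @ 4: {1,2,3,4,6,8,10,13}  ✓accept
'd' @ 5: {7,9,11,12}
'a' @ 6: {1,2,3,4,6,8,10,13}  ✓accept
after full input: {1,2,3,4,6,8,10,13}  (accept=1 in)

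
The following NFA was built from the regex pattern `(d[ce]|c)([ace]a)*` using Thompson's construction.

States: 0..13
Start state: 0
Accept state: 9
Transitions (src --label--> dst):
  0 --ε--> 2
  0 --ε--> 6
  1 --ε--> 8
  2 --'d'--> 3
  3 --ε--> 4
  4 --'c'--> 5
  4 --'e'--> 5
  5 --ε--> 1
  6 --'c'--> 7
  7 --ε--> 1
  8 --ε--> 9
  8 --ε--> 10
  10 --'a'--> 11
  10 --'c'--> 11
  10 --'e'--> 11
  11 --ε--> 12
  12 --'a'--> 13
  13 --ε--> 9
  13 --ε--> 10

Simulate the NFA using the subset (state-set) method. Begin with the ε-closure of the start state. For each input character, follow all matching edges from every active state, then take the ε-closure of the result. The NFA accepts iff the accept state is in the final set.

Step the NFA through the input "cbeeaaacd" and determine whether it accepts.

Answer: REJECT

Trace:
S₀ = ε-closure({0}) = {0,2,6}
'c' @ 1: {1,7,8,9,10}  [accepting]
'b' @ 2: {}  — no active states
rest 'eeaaacd' ignored (set empty)
end set {} — state 9 not in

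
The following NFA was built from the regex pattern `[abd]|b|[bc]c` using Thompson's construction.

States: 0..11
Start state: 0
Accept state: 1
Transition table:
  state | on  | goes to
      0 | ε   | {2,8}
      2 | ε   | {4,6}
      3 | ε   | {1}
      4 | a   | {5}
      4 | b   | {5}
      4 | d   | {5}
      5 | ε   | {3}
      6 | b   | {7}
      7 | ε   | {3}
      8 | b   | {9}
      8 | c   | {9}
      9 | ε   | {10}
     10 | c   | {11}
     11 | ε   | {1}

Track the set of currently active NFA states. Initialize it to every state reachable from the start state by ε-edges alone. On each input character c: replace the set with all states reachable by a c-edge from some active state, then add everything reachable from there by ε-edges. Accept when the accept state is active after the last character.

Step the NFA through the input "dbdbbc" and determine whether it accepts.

Answer: REJECT

Trace:
initial (ε-close {0}): {0,2,4,6,8}
'd' @ 1: {1,3,5}  ✓accept
'b' @ 2: {}  — dead — no transitions
rest 'dbbc' ignored (set empty)
after full input: {}  (accept=1 not in)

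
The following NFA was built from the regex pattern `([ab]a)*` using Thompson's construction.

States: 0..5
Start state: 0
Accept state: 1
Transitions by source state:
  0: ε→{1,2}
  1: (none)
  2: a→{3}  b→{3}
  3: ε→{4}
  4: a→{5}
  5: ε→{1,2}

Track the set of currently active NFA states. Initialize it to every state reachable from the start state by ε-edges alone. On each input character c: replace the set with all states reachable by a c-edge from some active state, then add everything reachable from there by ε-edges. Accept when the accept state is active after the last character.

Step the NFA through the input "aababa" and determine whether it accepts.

Answer: ACCEPT

Derivation:
initial (ε-close {0}): {0,1,2}
'a' @ 1: {3,4}
'a' @ 2: {1,2,5}  (accept∈set)
'b' @ 3: {3,4}
'a' @ 4: {1,2,5}  (accept∈set)
'b' @ 5: {3,4}
'a' @ 6: {1,2,5}  (accept∈set)
end set {1,2,5} — state 1 in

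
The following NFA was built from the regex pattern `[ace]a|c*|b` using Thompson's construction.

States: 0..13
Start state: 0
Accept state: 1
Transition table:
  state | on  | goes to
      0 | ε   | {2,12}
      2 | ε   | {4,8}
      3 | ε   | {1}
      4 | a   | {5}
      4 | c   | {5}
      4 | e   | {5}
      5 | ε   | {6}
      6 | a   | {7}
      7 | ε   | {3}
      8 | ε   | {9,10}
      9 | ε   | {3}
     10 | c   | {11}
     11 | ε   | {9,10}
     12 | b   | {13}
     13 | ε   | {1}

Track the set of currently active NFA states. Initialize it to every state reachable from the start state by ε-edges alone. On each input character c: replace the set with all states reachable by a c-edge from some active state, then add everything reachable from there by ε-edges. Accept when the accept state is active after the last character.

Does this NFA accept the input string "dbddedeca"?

initial (ε-close {0}): {0,1,2,3,4,8,9,10,12}
'd' @ 1: {}  — state set empty
rest 'bddedeca' ignored (set empty)
after full input: {}  (accept=1 not in)

Answer: REJECT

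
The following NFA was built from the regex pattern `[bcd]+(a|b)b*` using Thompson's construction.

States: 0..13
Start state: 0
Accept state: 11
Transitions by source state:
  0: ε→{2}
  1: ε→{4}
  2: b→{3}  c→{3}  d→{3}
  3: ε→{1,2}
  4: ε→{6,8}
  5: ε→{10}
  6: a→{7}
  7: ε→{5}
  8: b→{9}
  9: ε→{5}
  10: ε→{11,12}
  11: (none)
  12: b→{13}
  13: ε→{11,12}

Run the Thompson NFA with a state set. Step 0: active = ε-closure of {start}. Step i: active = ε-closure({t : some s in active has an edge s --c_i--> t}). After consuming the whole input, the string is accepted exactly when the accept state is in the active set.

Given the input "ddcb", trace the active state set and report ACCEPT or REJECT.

Answer: ACCEPT

Trace:
initial (ε-close {0}): {0,2}
'd' @ 1: {1,2,3,4,6,8}
'd' @ 2: {1,2,3,4,6,8}
'c' @ 3: {1,2,3,4,6,8}
'b' @ 4: {1,2,3,4,5,6,8,9,10,11,12}  ✓accept
after full input: {1,2,3,4,5,6,8,9,10,11,12}  (accept=11 in)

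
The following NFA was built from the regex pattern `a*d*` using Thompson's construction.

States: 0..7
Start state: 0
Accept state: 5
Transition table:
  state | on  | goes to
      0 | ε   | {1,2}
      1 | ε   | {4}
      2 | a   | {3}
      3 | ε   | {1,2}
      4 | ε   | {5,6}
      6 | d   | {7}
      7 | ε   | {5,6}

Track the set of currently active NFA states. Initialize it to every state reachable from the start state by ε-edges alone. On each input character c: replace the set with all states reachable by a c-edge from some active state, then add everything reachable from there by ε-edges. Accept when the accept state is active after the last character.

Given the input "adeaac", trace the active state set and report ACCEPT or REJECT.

Answer: REJECT

Steps:
start: ε-closure({0}) = {0,1,2,4,5,6}
'a' @ 1: {1,2,3,4,5,6}  (accept∈set)
'd' @ 2: {5,6,7}  (accept∈set)
'e' @ 3: {}  — dead — no transitions
rest 'aac' ignored (set empty)
final: {}; accept 5 not in set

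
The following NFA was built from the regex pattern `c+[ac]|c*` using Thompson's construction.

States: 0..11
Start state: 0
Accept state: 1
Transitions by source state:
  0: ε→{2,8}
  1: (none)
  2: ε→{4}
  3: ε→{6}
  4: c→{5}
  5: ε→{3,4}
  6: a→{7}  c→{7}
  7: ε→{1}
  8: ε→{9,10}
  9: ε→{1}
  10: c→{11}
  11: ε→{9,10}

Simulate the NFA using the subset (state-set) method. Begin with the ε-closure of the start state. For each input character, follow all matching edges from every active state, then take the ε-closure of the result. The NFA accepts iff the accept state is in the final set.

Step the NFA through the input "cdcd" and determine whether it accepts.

initial (ε-close {0}): {0,1,2,4,8,9,10}
'c' @ 1: {1,3,4,5,6,9,10,11}  (accept∈set)
'd' @ 2: {}  — dead — no transitions
rest 'cd' ignored (set empty)
after full input: {}  (accept=1 not in)

Answer: REJECT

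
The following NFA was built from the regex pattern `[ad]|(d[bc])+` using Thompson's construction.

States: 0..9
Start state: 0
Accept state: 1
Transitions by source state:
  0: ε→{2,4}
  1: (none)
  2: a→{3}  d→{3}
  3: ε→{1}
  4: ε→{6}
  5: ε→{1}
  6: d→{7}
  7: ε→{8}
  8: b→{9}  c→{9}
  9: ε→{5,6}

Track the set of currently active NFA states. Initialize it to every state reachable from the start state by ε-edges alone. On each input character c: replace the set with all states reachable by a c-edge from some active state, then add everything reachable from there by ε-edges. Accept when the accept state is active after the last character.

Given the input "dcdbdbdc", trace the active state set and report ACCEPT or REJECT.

Answer: ACCEPT

Derivation:
start: ε-closure({0}) = {0,2,4,6}
'd' @ 1: {1,3,7,8}  (accept∈set)
'c' @ 2: {1,5,6,9}  (accept∈set)
'd' @ 3: {7,8}
'b' @ 4: {1,5,6,9}  (accept∈set)
'd' @ 5: {7,8}
'b' @ 6: {1,5,6,9}  (accept∈set)
'd' @ 7: {7,8}
'c' @ 8: {1,5,6,9}  (accept∈set)
after full input: {1,5,6,9}  (accept=1 in)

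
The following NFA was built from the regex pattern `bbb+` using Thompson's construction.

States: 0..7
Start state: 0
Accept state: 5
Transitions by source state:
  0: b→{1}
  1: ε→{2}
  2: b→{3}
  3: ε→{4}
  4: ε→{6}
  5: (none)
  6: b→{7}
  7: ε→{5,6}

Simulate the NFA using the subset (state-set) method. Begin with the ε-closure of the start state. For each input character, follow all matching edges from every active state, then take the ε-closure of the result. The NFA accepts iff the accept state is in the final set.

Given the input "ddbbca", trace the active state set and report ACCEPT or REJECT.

Answer: REJECT

Derivation:
start: ε-closure({0}) = {0}
'd' @ 1: {}  — dead — no transitions
rest 'dbbca' ignored (set empty)
end set {} — state 5 not in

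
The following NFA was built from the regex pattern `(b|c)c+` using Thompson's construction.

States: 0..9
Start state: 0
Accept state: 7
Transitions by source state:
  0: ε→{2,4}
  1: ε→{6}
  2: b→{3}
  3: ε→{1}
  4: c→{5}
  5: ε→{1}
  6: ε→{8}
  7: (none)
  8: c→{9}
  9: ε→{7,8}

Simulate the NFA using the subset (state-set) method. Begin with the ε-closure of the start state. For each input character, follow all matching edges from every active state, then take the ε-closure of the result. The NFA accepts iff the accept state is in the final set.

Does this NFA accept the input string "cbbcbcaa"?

S₀ = ε-closure({0}) = {0,2,4}
'c' @ 1: {1,5,6,8}
'b' @ 2: {}  — state set empty
rest 'bcbcaa' ignored (set empty)
final: {}; accept 7 not in set

Answer: REJECT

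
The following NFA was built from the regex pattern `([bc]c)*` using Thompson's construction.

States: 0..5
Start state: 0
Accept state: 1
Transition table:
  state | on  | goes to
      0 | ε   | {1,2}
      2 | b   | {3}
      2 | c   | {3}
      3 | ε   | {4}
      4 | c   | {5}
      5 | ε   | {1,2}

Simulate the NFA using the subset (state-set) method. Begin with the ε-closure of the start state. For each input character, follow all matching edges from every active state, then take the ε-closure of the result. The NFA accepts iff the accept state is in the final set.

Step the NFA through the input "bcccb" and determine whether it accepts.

start: ε-closure({0}) = {0,1,2}
'b' @ 1: {3,4}
'c' @ 2: {1,2,5}  (accept∈set)
'c' @ 3: {3,4}
'c' @ 4: {1,2,5}  (accept∈set)
'b' @ 5: {3,4}
final: {3,4}; accept 1 not in set

Answer: REJECT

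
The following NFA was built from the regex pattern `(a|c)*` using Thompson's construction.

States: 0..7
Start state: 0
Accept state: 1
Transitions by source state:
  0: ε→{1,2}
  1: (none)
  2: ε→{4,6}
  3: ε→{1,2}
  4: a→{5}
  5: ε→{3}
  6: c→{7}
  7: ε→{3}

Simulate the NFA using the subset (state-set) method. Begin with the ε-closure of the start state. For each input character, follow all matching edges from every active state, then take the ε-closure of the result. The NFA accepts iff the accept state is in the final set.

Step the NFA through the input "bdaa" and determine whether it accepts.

initial (ε-close {0}): {0,1,2,4,6}
'b' @ 1: {}  — dead — no transitions
rest 'daa' ignored (set empty)
after full input: {}  (accept=1 not in)

Answer: REJECT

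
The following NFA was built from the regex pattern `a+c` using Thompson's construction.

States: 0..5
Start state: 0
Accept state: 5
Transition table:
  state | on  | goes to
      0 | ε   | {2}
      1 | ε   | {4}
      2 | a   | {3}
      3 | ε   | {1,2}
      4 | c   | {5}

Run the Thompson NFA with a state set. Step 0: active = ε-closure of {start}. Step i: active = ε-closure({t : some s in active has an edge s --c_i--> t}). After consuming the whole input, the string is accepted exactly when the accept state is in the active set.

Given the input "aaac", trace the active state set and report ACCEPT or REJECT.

initial (ε-close {0}): {0,2}
'a' @ 1: {1,2,3,4}
'a' @ 2: {1,2,3,4}
'a' @ 3: {1,2,3,4}
'c' @ 4: {5}  (accept∈set)
final: {5}; accept 5 in set

Answer: ACCEPT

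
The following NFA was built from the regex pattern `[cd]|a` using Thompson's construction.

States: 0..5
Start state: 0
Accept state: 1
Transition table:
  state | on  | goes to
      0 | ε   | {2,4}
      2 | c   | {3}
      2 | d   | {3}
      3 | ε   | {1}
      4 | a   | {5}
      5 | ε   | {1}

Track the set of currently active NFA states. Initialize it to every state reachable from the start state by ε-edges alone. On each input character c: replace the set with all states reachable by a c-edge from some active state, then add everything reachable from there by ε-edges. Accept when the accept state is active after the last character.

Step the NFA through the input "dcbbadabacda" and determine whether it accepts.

Answer: REJECT

Derivation:
initial (ε-close {0}): {0,2,4}
'd' @ 1: {1,3}  [accepting]
'c' @ 2: {}  — no active states
rest 'bbadabacda' ignored (set empty)
final: {}; accept 1 not in set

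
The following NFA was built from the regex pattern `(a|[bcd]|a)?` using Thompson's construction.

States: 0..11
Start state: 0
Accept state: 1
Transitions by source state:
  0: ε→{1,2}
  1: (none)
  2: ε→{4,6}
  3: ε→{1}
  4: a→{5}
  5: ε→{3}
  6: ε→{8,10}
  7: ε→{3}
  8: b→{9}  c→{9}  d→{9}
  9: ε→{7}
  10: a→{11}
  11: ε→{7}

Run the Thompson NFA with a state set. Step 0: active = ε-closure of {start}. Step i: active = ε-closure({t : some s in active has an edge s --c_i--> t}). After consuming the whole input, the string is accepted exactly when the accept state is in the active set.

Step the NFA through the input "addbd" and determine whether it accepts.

Answer: REJECT

Trace:
initial (ε-close {0}): {0,1,2,4,6,8,10}
'a' @ 1: {1,3,5,7,11}  ✓accept
'd' @ 2: {}  — state set empty
rest 'dbd' ignored (set empty)
after full input: {}  (accept=1 not in)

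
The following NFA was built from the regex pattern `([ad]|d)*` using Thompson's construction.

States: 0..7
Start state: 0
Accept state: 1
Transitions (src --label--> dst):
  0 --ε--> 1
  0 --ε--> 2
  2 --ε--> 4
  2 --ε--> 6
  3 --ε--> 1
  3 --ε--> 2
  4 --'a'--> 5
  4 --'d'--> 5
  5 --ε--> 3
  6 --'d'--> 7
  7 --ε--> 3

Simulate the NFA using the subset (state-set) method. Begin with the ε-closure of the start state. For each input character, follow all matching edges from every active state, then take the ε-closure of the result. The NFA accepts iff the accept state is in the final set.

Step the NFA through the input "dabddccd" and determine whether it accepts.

S₀ = ε-closure({0}) = {0,1,2,4,6}
'd' @ 1: {1,2,3,4,5,6,7}  [accepting]
'a' @ 2: {1,2,3,4,5,6}  [accepting]
'b' @ 3: {}  — no active states
rest 'ddccd' ignored (set empty)
final: {}; accept 1 not in set

Answer: REJECT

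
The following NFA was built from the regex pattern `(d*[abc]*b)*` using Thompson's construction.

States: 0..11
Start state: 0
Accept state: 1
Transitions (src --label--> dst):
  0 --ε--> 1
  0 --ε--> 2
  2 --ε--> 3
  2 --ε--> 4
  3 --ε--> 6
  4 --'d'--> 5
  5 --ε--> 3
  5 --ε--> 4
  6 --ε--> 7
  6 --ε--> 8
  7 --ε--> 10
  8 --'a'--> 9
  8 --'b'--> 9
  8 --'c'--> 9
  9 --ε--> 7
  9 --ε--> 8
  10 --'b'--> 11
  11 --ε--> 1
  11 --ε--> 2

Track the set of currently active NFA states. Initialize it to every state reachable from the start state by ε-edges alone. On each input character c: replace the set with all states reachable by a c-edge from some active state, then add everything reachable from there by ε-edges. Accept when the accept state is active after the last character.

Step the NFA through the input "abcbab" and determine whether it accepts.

initial (ε-close {0}): {0,1,2,3,4,6,7,8,10}
'a' @ 1: {7,8,9,10}
'b' @ 2: {1,2,3,4,6,7,8,9,10,11}  [accepting]
'c' @ 3: {7,8,9,10}
'b' @ 4: {1,2,3,4,6,7,8,9,10,11}  [accepting]
'a' @ 5: {7,8,9,10}
'b' @ 6: {1,2,3,4,6,7,8,9,10,11}  [accepting]
after full input: {1,2,3,4,6,7,8,9,10,11}  (accept=1 in)

Answer: ACCEPT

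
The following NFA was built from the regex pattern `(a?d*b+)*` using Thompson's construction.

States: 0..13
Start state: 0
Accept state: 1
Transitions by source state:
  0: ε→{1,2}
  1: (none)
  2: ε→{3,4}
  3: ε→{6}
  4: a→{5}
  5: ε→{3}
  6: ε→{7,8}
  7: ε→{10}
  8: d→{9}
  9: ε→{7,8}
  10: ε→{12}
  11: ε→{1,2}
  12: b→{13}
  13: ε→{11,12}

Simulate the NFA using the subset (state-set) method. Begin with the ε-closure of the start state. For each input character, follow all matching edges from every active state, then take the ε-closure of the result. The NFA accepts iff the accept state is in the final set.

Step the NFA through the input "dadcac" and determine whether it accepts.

Answer: REJECT

Trace:
S₀ = ε-closure({0}) = {0,1,2,3,4,6,7,8,10,12}
'd' @ 1: {7,8,9,10,12}
'a' @ 2: {}  — no active states
rest 'dcac' ignored (set empty)
end set {} — state 1 not in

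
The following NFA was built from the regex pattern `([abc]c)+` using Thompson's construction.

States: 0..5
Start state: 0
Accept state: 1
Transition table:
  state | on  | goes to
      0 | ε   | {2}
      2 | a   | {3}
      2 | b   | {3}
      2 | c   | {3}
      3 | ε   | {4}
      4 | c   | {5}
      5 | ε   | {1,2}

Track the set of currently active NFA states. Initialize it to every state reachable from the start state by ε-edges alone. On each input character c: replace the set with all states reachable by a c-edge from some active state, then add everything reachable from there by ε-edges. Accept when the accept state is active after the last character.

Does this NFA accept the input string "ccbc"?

initial (ε-close {0}): {0,2}
'c' @ 1: {3,4}
'c' @ 2: {1,2,5}  [accepting]
'b' @ 3: {3,4}
'c' @ 4: {1,2,5}  [accepting]
final: {1,2,5}; accept 1 in set

Answer: ACCEPT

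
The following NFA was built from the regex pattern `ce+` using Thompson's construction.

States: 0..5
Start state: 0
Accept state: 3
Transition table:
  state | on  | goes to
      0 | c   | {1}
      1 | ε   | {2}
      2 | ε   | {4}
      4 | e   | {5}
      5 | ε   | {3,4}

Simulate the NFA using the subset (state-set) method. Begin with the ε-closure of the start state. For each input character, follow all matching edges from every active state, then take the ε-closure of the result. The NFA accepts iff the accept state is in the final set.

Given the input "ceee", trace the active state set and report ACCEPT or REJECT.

start: ε-closure({0}) = {0}
'c' @ 1: {1,2,4}
'e' @ 2: {3,4,5}  (accept∈set)
'e' @ 3: {3,4,5}  (accept∈set)
'e' @ 4: {3,4,5}  (accept∈set)
end set {3,4,5} — state 3 in

Answer: ACCEPT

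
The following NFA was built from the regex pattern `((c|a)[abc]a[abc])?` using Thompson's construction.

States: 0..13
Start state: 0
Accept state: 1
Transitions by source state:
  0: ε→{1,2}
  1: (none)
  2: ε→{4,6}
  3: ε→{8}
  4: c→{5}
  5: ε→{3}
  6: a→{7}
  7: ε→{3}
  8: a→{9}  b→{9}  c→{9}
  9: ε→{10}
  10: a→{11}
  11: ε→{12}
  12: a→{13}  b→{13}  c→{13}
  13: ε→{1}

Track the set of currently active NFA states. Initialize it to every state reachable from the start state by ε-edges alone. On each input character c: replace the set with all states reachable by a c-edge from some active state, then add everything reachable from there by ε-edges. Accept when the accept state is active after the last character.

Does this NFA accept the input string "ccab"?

Answer: ACCEPT

Derivation:
initial (ε-close {0}): {0,1,2,4,6}
'c' @ 1: {3,5,8}
'c' @ 2: {9,10}
'a' @ 3: {11,12}
'b' @ 4: {1,13}  ✓accept
end set {1,13} — state 1 in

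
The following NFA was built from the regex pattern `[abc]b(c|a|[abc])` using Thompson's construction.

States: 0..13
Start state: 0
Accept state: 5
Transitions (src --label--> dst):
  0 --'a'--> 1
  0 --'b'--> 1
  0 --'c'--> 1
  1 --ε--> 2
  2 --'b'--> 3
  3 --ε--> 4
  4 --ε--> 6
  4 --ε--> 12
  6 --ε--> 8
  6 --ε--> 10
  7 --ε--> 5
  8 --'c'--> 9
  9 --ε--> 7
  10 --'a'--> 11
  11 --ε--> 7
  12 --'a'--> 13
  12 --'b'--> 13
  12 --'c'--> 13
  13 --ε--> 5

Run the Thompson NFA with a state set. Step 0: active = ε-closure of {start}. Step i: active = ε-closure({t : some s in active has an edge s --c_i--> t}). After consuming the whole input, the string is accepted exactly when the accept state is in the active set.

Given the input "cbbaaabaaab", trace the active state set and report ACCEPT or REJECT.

Answer: REJECT

Derivation:
start: ε-closure({0}) = {0}
'c' @ 1: {1,2}
'b' @ 2: {3,4,6,8,10,12}
'b' @ 3: {5,13}  ✓accept
'a' @ 4: {}  — dead — no transitions
rest 'aabaaab' ignored (set empty)
final: {}; accept 5 not in set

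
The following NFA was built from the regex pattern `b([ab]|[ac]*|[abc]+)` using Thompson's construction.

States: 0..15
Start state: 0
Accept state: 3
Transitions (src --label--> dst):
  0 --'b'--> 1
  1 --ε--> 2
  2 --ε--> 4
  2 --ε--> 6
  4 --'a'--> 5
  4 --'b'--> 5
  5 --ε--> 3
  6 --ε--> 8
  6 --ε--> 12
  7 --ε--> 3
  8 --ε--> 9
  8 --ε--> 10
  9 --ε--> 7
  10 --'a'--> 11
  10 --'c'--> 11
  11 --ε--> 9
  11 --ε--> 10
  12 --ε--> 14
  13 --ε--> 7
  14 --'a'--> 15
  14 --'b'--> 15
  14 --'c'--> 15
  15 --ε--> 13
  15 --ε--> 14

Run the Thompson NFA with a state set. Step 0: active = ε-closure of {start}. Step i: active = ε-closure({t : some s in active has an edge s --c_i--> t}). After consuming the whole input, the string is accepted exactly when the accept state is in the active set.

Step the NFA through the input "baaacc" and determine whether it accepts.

S₀ = ε-closure({0}) = {0}
'b' @ 1: {1,2,3,4,6,7,8,9,10,12,14}  [accepting]
'a' @ 2: {3,5,7,9,10,11,13,14,15}  [accepting]
'a' @ 3: {3,7,9,10,11,13,14,15}  [accepting]
'a' @ 4: {3,7,9,10,11,13,14,15}  [accepting]
'c' @ 5: {3,7,9,10,11,13,14,15}  [accepting]
'c' @ 6: {3,7,9,10,11,13,14,15}  [accepting]
after full input: {3,7,9,10,11,13,14,15}  (accept=3 in)

Answer: ACCEPT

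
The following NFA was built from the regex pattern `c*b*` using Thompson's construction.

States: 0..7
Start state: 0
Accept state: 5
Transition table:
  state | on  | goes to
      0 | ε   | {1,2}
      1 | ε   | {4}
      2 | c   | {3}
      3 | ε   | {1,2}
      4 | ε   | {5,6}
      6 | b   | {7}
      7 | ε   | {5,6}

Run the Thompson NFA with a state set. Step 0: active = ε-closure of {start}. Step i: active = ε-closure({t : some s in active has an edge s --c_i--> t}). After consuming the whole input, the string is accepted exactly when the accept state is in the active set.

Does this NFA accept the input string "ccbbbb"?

Answer: ACCEPT

Derivation:
start: ε-closure({0}) = {0,1,2,4,5,6}
'c' @ 1: {1,2,3,4,5,6}  (accept∈set)
'c' @ 2: {1,2,3,4,5,6}  (accept∈set)
'b' @ 3: {5,6,7}  (accept∈set)
'b' @ 4: {5,6,7}  (accept∈set)
'b' @ 5: {5,6,7}  (accept∈set)
'b' @ 6: {5,6,7}  (accept∈set)
after full input: {5,6,7}  (accept=5 in)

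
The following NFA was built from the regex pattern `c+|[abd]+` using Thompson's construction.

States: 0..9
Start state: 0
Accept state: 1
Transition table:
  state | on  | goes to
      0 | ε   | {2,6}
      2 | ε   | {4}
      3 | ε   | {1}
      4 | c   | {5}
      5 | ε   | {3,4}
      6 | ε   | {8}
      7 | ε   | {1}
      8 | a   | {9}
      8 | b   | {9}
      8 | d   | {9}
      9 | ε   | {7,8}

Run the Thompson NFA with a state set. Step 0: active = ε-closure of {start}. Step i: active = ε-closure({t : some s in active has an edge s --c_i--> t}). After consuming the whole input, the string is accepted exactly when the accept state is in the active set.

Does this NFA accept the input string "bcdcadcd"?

Answer: REJECT

Trace:
initial (ε-close {0}): {0,2,4,6,8}
'b' @ 1: {1,7,8,9}  [accepting]
'c' @ 2: {}  — dead — no transitions
rest 'dcadcd' ignored (set empty)
end set {} — state 1 not in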